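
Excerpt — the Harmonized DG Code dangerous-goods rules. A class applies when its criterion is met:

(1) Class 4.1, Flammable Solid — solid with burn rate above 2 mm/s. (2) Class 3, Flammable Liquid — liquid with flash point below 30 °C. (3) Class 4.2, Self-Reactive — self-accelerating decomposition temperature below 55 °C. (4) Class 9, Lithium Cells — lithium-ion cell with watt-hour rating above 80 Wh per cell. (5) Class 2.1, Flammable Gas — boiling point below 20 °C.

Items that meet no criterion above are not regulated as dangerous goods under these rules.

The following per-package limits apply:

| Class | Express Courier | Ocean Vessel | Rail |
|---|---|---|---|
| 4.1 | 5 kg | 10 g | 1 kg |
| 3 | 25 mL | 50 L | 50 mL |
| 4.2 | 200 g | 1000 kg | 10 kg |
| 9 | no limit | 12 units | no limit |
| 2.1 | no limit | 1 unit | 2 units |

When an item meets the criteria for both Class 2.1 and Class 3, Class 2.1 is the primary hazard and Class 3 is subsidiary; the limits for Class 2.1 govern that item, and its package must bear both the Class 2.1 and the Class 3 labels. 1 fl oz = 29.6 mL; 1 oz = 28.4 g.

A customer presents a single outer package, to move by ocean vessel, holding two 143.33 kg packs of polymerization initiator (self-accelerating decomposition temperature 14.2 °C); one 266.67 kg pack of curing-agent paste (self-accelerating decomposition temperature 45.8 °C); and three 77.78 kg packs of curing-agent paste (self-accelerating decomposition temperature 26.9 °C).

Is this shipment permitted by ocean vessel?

Yes

Self-accelerating decomposition temperature 14.2 °C meets the Class 4.2 criterion (Self-Reactive), so the polymerization initiator is Class 4.2.
Curing-agent paste: self-accelerating decomposition temperature 45.8 °C < 55 °C → Class 4.2 (Self-Reactive).
With self-accelerating decomposition temperature 26.9 °C (< 55 °C), the curing-agent paste falls in Class 4.2.
Class 4.2 net quantity: (two 143.33 kg packs = 286.66 kg) + 266.67 kg + (three 77.78 kg packs = 233.34 kg) = 786.67 kg.
That is within the Class 4.2 ocean vessel limit of 1000 kg.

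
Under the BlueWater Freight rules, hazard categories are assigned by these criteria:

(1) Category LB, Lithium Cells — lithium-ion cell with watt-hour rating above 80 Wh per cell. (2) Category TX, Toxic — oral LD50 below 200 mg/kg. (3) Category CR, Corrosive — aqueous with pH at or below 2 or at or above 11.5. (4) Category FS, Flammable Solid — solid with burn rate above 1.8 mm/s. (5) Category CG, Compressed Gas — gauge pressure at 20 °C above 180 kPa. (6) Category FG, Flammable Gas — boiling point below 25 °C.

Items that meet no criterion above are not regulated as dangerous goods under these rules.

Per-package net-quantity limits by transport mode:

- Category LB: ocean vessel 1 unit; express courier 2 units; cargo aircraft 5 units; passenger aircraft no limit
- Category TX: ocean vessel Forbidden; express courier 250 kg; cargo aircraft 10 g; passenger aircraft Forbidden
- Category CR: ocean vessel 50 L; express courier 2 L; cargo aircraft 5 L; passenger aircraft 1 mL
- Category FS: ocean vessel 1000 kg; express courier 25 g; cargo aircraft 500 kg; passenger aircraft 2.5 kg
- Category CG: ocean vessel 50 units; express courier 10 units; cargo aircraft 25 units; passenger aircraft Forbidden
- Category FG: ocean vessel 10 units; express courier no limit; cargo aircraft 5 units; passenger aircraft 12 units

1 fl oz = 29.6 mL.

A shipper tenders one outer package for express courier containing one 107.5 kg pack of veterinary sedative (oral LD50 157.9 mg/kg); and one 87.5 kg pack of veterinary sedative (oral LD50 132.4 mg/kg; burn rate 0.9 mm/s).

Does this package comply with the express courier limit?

Yes

Veterinary sedative: oral LD50 157.9 mg/kg < 200 mg/kg → Category TX (Toxic).
Oral LD50 132.4 mg/kg meets the Category TX criterion (Toxic), so the veterinary sedative is Category TX.
Total Category TX: 107.5 kg + 87.5 kg = 195 kg.
That is within the Category TX express courier limit of 250 kg.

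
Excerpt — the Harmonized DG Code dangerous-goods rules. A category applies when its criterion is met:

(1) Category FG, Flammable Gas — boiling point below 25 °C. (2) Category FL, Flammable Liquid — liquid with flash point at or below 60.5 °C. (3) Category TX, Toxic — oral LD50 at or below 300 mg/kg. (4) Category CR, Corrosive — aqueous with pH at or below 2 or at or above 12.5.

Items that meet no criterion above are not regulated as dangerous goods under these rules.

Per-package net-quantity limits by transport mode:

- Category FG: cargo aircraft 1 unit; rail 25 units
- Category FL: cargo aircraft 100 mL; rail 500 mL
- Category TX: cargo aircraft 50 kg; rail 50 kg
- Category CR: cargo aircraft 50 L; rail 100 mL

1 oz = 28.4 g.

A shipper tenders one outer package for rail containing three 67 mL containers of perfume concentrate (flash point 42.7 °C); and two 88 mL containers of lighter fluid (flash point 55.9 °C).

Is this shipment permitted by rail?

Yes

With flash point 42.7 °C (≤ 60.5 °C), the perfume concentrate falls in Category FL.
The lighter fluid has flash point 55.9 °C, which is ≤ 60.5 °C, so it is Category FL (Flammable Liquid).
Total Category FL: (three 67 mL containers = 201 mL) + (two 88 mL containers = 176 mL) = 377 mL.
That is within the Category FL rail limit of 500 mL.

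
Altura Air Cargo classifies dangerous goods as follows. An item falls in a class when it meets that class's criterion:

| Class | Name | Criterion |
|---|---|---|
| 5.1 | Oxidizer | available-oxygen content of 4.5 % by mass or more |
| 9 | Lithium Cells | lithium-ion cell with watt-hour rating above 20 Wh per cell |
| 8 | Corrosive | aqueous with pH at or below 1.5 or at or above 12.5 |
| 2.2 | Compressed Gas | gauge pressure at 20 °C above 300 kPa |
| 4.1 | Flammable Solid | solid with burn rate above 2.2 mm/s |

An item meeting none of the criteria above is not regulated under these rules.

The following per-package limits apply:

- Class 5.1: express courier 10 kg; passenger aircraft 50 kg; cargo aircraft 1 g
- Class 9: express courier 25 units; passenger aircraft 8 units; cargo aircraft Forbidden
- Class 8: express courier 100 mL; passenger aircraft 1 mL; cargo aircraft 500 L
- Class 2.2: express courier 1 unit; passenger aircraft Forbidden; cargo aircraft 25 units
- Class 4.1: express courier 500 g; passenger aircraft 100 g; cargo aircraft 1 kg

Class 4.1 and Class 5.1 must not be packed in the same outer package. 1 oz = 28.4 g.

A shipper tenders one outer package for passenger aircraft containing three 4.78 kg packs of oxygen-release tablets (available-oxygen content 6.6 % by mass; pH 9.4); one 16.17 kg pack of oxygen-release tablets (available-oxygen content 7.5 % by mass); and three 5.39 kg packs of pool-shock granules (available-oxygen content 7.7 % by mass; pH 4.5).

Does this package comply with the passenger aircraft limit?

Yes

With available-oxygen content 6.6 % by mass (≥ 4.5 % by mass), the oxygen-release tablets fall in Class 5.1.
Oxygen-release tablets: available-oxygen content 7.5 % by mass ≥ 4.5 % by mass → Class 5.1 (Oxidizer).
Available-oxygen content 7.7 % by mass meets the Class 5.1 criterion (Oxidizer), so the pool-shock granules are Class 5.1.
Total Class 5.1: (three 4.78 kg packs = 14.34 kg) + 16.17 kg + (three 5.39 kg packs = 16.17 kg) = 46.68 kg.
46.68 kg ≤ 50 kg (passenger aircraft limit, Class 5.1) — within limit.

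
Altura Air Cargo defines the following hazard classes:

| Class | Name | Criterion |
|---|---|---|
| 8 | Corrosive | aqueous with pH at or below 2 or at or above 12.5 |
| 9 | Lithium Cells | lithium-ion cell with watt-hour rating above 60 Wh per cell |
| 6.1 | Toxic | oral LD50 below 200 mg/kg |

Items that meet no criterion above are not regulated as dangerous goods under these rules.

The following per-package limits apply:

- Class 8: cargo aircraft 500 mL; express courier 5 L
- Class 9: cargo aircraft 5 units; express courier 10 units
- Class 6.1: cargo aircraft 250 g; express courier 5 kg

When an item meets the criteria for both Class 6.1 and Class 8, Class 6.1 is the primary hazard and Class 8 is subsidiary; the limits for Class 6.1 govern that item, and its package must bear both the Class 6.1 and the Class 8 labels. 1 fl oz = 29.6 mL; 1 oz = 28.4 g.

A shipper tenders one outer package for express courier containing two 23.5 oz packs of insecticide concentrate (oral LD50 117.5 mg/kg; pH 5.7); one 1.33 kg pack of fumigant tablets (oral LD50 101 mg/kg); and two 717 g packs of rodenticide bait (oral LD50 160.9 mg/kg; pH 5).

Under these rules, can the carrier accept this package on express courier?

The insecticide concentrate has oral LD50 117.5 mg/kg, which is < 200 mg/kg, so it is Class 6.1 (Toxic).
Oral LD50 101 mg/kg meets the Class 6.1 criterion (Toxic), so the fumigant tablets are Class 6.1.
Rodenticide bait: oral LD50 160.9 mg/kg < 200 mg/kg → Class 6.1 (Toxic).
Class 6.1 net quantity: (two 23.5 oz packs = 1334.8 g) + 1.33 kg + (two 717 g packs = 1.434 kg) = 4098.8 g.
That is within the Class 6.1 express courier limit of 5 kg.

Yes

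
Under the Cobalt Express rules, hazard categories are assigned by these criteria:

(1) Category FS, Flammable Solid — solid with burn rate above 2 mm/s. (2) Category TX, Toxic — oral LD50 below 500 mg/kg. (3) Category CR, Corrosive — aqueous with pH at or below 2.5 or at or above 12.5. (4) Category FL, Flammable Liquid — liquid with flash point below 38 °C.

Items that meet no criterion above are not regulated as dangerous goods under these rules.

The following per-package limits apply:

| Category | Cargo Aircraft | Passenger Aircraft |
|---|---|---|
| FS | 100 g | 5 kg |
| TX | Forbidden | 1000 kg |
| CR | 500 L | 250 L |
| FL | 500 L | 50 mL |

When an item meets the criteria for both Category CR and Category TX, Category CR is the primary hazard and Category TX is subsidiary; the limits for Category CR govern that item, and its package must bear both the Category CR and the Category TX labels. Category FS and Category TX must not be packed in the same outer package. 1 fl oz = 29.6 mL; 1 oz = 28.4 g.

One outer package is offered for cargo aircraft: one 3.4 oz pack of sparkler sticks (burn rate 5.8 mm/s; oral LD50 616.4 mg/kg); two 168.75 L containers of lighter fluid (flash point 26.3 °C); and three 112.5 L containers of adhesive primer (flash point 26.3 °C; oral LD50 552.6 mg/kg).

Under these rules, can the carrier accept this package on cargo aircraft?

No

With burn rate 5.8 mm/s (> 2 mm/s), the sparkler sticks fall in Category FS.
With flash point 26.3 °C (< 38 °C), the lighter fluid falls in Category FL.
The adhesive primer has flash point 26.3 °C, which is < 38 °C, so it is Category FL (Flammable Liquid).
Category FL net quantity: (two 168.75 L containers = 337.5 L) + (three 112.5 L containers = 337.5 L) = 675 L.
675 L exceeds the cargo aircraft limit of 500 L for Category FL.
Category FS quantity: one 3.4 oz pack = 96.56 g.
96.56 g is within the cargo aircraft limit of 100 g for Category FS.
The segregation rule (Category FS with Category TX) does not apply to Category FL with Category FS.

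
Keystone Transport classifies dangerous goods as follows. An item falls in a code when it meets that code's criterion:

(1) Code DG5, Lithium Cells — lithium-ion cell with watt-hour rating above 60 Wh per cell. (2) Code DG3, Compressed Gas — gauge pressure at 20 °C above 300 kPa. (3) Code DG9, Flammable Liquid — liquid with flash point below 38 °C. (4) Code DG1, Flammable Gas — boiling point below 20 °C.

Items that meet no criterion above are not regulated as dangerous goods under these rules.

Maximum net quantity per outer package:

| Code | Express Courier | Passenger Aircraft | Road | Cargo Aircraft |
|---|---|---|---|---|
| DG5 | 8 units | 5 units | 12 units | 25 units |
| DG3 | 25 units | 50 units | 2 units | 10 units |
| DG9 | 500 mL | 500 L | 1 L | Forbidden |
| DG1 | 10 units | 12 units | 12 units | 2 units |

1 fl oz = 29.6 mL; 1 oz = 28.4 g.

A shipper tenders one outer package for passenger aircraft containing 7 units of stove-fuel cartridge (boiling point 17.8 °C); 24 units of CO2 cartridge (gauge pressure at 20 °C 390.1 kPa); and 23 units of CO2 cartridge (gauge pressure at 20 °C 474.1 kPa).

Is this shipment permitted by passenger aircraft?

Yes

The stove-fuel cartridge has boiling point 17.8 °C, which is < 20 °C, so it is Code DG1 (Flammable Gas).
With gauge pressure at 20 °C 390.1 kPa (> 300 kPa), the CO2 cartridge falls in Code DG3.
The CO2 cartridge has gauge pressure at 20 °C 474.1 kPa, which is > 300 kPa, so it is Code DG3 (Compressed Gas).
Total Code DG3: 24 units + 23 units = 47 units.
47 units ≤ 50 units (passenger aircraft limit, Code DG3) — within limit.
Code DG1 quantity: 7 units.
7 units ≤ 12 units (passenger aircraft limit, Code DG1) — within limit.
Every hazard code is within its passenger aircraft limit and no segregation rule is violated.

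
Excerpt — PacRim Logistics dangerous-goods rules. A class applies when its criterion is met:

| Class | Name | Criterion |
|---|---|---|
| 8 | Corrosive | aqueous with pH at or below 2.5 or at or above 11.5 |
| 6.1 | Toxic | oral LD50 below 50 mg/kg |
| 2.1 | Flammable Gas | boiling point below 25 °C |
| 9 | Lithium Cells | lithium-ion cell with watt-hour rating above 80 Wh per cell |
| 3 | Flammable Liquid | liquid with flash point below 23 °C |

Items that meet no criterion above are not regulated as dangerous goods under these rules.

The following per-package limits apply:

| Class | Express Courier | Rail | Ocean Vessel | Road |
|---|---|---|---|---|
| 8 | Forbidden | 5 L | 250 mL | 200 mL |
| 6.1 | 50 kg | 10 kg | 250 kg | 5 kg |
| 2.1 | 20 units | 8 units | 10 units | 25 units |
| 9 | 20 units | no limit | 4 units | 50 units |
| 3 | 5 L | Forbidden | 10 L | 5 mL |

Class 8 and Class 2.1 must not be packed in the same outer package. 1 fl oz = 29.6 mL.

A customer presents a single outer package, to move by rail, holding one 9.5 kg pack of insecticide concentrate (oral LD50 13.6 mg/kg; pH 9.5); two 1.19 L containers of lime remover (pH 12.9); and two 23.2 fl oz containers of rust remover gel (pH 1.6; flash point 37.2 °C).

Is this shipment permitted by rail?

Yes

With oral LD50 13.6 mg/kg (< 50 mg/kg), the insecticide concentrate falls in Class 6.1.
The lime remover has pH 12.9, which is ≥ 11.5, so it is Class 8 (Corrosive).
The rust remover gel has pH 1.6, which is ≤ 2.5, so it is Class 8 (Corrosive).
Total Class 8: (two 1.19 L containers = 2.38 L) + (two 23.2 fl oz containers = 1373.44 mL) = 3753.44 mL.
3753.44 mL is within the rail limit of 5 L for Class 8.
Class 6.1 quantity: 9.5 kg.
That is within the Class 6.1 rail limit of 10 kg.
The segregation rule (Class 8 with Class 2.1) does not apply to Class 8 with Class 6.1.
Every hazard class is within its rail limit and no segregation rule is violated.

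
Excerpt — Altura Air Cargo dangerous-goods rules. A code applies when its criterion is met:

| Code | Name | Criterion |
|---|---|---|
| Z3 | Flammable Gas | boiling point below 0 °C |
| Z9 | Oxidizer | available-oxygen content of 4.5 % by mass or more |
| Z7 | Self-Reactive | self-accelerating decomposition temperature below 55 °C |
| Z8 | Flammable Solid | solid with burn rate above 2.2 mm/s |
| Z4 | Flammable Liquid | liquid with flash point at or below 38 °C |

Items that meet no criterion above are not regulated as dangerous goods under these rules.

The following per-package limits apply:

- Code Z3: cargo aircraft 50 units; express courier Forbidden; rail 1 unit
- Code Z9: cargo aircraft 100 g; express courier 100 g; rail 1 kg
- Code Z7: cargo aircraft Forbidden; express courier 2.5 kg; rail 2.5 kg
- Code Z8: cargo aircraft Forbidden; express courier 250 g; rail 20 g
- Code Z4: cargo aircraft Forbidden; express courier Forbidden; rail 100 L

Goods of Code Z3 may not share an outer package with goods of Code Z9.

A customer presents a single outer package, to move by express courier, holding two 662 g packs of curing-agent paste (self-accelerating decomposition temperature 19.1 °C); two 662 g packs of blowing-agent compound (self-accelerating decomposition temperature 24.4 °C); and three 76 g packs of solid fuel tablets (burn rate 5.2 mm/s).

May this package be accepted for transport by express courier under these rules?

The curing-agent paste has self-accelerating decomposition temperature 19.1 °C, which is < 55 °C, so it is Code Z7 (Self-Reactive).
The blowing-agent compound has self-accelerating decomposition temperature 24.4 °C, which is < 55 °C, so it is Code Z7 (Self-Reactive).
Burn rate 5.2 mm/s meets the Code Z8 criterion (Flammable Solid), so the solid fuel tablets are Code Z8.
Total Code Z7: (two 662 g packs = 1.324 kg) + (two 662 g packs = 1.324 kg) = 2.648 kg.
2.648 kg exceeds the express courier limit of 2.5 kg for Code Z7.
Code Z8 quantity: three 76 g packs = 228 g.
228 g is within the express courier limit of 250 g for Code Z8.
The segregation rule (Code Z3 with Code Z9) does not apply to Code Z7 with Code Z8.

No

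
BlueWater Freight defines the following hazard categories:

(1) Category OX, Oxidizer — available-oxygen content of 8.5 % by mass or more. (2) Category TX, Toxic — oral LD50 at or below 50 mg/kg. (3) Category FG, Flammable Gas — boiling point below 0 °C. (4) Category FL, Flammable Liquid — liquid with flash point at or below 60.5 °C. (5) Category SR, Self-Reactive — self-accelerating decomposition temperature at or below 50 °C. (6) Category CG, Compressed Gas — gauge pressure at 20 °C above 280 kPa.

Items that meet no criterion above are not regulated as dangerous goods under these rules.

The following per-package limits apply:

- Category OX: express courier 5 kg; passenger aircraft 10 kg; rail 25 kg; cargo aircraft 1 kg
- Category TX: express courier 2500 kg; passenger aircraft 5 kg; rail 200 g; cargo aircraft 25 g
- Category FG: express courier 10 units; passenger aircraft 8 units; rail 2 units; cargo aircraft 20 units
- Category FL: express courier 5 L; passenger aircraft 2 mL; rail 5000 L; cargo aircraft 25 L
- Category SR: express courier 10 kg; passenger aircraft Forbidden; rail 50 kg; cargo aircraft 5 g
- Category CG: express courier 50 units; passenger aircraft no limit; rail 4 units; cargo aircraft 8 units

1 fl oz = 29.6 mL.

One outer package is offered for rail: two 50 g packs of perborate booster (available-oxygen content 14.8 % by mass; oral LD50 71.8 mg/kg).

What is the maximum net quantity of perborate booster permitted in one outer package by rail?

With available-oxygen content 14.8 % by mass (≥ 8.5 % by mass), the perborate booster falls in Category OX.
The rail limit for Category OX is 25 kg.

25 kg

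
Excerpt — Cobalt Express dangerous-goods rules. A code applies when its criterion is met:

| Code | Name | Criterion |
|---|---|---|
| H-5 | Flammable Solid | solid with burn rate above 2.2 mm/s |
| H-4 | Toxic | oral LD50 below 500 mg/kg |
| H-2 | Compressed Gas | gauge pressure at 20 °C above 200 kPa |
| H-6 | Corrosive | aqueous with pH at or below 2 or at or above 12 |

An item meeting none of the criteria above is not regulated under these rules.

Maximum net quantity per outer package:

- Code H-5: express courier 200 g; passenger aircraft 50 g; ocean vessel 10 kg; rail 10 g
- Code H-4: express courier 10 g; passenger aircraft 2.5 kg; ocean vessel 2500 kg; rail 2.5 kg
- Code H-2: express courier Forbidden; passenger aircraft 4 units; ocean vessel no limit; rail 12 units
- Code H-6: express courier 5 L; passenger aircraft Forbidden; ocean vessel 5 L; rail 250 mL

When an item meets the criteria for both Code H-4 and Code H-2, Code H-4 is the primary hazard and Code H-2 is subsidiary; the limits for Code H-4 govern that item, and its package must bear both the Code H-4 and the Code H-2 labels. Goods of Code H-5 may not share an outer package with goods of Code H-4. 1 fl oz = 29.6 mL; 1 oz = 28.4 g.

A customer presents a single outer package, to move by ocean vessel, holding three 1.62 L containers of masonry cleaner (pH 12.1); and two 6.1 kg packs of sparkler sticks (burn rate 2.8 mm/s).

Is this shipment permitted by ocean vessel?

pH 12.1 meets the Code H-6 criterion (Corrosive), so the masonry cleaner is Code H-6.
Sparkler sticks: burn rate 2.8 mm/s > 2.2 mm/s → Code H-5 (Flammable Solid).
Code H-6 quantity: three 1.62 L containers = 4.86 L.
4.86 L ≤ 5 L (ocean vessel limit, Code H-6) — within limit.
Code H-5 quantity: two 6.1 kg packs = 12.2 kg.
12.2 kg exceeds the ocean vessel limit of 10 kg for Code H-5.
The segregation rule (Code H-5 with Code H-4) does not apply to Code H-6 with Code H-5.

No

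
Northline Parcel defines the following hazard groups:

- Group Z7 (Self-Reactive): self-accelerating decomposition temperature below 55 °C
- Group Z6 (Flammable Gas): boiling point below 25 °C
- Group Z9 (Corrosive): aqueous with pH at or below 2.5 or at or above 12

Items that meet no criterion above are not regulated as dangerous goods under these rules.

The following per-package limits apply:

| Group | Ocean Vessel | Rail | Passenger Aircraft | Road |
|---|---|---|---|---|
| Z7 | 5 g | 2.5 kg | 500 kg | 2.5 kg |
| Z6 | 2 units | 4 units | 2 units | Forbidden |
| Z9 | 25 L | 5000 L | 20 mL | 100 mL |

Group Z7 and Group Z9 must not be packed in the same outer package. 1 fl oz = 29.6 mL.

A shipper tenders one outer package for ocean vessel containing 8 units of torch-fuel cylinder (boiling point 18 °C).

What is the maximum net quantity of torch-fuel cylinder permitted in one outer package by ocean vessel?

2 units

With boiling point 18 °C (< 25 °C), the torch-fuel cylinder falls in Group Z6.
The ocean vessel limit for Group Z6 is 2 units.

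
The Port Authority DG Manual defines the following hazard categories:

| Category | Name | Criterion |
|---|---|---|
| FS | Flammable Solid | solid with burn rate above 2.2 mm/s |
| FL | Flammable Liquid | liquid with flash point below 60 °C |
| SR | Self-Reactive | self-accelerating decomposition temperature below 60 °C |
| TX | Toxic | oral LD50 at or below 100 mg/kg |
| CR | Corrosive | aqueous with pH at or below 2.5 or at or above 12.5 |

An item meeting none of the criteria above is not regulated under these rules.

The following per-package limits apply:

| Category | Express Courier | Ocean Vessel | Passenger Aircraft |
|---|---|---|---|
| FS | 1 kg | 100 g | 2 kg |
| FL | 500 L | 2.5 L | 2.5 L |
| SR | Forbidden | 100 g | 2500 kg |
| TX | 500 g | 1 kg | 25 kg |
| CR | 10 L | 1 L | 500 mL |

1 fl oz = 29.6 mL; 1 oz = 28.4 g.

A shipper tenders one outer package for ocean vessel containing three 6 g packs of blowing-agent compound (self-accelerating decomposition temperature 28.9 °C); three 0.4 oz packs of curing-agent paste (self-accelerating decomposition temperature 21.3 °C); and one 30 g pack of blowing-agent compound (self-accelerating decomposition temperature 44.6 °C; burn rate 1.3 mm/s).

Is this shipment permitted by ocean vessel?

With self-accelerating decomposition temperature 28.9 °C (< 60 °C), the blowing-agent compound falls in Category SR.
Self-accelerating decomposition temperature 21.3 °C meets the Category SR criterion (Self-Reactive), so the curing-agent paste is Category SR.
With self-accelerating decomposition temperature 44.6 °C (< 60 °C), the blowing-agent compound falls in Category SR.
Total Category SR: (three 6 g packs = 18 g) + (three 0.4 oz packs = 34.08 g) + 30 g = 82.08 g.
82.08 g ≤ 100 g (ocean vessel limit, Category SR) — within limit.

Yes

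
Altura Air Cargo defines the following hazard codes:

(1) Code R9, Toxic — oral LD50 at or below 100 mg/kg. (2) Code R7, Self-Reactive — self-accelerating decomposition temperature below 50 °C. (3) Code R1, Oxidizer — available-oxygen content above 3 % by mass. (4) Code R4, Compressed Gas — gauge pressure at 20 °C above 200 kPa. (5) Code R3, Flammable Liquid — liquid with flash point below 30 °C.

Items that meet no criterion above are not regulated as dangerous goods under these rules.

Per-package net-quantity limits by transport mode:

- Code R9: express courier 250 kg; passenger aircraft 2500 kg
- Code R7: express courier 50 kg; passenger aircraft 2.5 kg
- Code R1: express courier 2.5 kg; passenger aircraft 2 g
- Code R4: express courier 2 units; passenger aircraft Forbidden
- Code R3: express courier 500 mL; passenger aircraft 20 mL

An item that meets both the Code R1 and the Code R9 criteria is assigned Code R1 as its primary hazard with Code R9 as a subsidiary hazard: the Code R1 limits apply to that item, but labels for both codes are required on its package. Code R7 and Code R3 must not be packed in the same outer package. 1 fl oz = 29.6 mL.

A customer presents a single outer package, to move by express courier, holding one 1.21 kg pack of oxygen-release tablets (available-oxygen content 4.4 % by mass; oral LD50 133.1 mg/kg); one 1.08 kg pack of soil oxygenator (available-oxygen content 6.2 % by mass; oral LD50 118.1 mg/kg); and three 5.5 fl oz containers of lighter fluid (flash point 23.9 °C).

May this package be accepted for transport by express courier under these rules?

Oxygen-release tablets: available-oxygen content 4.4 % by mass > 3 % by mass → Code R1 (Oxidizer).
Available-oxygen content 6.2 % by mass meets the Code R1 criterion (Oxidizer), so the soil oxygenator is Code R1.
The lighter fluid has flash point 23.9 °C, which is < 30 °C, so it is Code R3 (Flammable Liquid).
Total Code R1: 1.21 kg + 1.08 kg = 2.29 kg.
2.29 kg is within the express courier limit of 2.5 kg for Code R1.
Code R3 quantity: three 5.5 fl oz containers = 488.4 mL.
488.4 mL ≤ 500 mL (express courier limit, Code R3) — within limit.
The segregation rule (Code R7 with Code R3) does not apply to Code R1 with Code R3.
Every hazard code is within its express courier limit and no segregation rule is violated.

Yes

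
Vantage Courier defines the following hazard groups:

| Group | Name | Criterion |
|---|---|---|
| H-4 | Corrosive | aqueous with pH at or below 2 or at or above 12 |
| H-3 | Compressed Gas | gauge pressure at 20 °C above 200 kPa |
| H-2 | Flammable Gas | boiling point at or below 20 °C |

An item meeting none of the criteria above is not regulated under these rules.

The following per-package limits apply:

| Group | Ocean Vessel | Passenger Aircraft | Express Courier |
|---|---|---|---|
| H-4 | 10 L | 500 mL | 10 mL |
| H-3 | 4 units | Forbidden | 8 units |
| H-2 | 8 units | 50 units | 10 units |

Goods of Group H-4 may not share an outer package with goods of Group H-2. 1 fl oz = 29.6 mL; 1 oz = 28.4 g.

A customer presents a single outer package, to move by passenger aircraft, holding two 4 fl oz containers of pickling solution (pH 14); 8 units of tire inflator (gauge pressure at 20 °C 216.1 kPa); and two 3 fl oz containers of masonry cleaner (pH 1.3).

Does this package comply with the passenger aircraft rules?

pH 14 meets the Group H-4 criterion (Corrosive), so the pickling solution is Group H-4.
The tire inflator has gauge pressure at 20 °C 216.1 kPa, which is > 200 kPa, so it is Group H-3 (Compressed Gas).
The masonry cleaner has pH 1.3, which is ≤ 2, so it is Group H-4 (Corrosive).
Group H-3 quantity: 8 units.
By passenger aircraft, Group H-3 is Forbidden regardless of quantity.
Group H-4 net quantity: (two 4 fl oz containers = 236.8 mL) + (two 3 fl oz containers = 177.6 mL) = 414.4 mL.
That is within the Group H-4 passenger aircraft limit of 500 mL.
The segregation rule (Group H-4 with Group H-2) does not apply to Group H-3 with Group H-4.

No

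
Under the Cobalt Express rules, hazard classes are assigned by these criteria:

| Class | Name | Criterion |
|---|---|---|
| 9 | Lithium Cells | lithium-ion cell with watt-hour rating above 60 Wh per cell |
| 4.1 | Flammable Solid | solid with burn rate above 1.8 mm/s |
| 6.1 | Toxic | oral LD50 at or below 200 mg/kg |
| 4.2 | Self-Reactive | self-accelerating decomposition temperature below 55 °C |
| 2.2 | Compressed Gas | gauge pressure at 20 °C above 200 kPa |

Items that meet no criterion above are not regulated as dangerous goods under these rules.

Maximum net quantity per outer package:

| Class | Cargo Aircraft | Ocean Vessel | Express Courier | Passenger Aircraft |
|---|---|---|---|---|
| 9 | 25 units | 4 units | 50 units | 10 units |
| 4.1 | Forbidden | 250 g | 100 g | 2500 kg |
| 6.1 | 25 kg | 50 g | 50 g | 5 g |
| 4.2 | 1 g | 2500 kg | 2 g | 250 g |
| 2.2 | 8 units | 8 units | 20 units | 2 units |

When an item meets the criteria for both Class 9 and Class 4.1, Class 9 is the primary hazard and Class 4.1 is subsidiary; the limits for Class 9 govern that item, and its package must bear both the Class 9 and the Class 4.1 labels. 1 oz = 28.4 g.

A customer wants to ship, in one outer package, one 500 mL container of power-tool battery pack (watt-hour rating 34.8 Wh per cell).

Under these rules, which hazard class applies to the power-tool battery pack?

Not regulated

watt-hour rating 34.8 Wh per cell is not above 60 Wh per cell, so Class 9 does not apply.
No criterion is met, so the item is not regulated.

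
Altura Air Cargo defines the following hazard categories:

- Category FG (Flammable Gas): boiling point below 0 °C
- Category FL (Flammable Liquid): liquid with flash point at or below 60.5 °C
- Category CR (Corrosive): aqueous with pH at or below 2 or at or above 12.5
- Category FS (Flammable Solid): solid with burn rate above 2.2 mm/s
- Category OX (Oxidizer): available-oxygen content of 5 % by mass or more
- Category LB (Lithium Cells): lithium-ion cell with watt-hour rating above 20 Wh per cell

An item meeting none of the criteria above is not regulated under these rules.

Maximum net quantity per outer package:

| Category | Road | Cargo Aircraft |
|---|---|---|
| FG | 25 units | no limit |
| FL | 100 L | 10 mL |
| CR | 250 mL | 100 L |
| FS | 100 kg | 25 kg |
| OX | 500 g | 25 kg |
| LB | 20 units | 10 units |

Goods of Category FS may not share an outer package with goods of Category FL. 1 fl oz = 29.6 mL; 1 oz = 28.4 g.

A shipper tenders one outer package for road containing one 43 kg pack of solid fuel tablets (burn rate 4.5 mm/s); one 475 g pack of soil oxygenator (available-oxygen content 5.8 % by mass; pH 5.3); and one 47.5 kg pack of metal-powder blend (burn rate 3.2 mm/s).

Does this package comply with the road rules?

Burn rate 4.5 mm/s meets the Category FS criterion (Flammable Solid), so the solid fuel tablets are Category FS.
With available-oxygen content 5.8 % by mass (≥ 5 % by mass), the soil oxygenator falls in Category OX.
Burn rate 3.2 mm/s meets the Category FS criterion (Flammable Solid), so the metal-powder blend is Category FS.
Category FS net quantity: 43 kg + 47.5 kg = 90.5 kg.
90.5 kg is within the road limit of 100 kg for Category FS.
Category OX quantity: 475 g.
475 g ≤ 500 g (road limit, Category OX) — within limit.
The segregation rule (Category FS with Category FL) does not apply to Category FS with Category OX.
Every hazard category is within its road limit and no segregation rule is violated.

Yes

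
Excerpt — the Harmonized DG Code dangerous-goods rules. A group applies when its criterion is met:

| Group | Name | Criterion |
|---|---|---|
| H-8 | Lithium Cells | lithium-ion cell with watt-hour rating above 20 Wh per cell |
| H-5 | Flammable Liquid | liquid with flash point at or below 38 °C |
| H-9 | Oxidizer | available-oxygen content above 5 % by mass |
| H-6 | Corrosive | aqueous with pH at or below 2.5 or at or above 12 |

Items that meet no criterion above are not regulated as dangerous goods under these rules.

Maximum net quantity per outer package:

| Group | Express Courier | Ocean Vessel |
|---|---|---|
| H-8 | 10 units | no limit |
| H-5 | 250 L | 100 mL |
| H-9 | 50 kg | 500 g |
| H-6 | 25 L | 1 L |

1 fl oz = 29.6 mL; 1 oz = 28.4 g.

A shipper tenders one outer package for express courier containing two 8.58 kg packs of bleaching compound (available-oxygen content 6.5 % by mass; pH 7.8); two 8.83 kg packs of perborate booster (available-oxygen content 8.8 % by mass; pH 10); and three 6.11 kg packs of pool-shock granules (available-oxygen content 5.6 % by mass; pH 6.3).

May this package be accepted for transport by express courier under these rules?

No

With available-oxygen content 6.5 % by mass (> 5 % by mass), the bleaching compound falls in Group H-9.
With available-oxygen content 8.8 % by mass (> 5 % by mass), the perborate booster falls in Group H-9.
Pool-shock granules: available-oxygen content 5.6 % by mass > 5 % by mass → Group H-9 (Oxidizer).
Total Group H-9: (two 8.58 kg packs = 17.16 kg) + (two 8.83 kg packs = 17.66 kg) + (three 6.11 kg packs = 18.33 kg) = 53.15 kg.
53.15 kg > 50 kg (express courier limit, Group H-9) — over the limit.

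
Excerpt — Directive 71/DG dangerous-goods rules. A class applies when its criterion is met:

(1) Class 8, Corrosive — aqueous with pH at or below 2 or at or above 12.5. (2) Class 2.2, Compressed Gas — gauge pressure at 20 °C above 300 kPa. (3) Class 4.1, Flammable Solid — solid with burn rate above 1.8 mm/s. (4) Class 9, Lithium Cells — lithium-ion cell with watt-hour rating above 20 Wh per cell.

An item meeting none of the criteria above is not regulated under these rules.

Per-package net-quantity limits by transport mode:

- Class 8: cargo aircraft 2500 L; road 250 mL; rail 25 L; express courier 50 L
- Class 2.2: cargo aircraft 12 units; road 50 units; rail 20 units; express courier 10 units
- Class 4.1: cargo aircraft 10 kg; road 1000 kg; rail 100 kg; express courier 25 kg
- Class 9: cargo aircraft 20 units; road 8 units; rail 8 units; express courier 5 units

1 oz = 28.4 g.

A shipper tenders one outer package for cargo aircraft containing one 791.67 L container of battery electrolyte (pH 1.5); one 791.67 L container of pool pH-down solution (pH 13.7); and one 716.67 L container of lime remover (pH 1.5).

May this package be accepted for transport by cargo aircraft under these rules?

Battery electrolyte: pH 1.5 ≤ 2 → Class 8 (Corrosive).
The pool pH-down solution has pH 13.7, which is ≥ 12.5, so it is Class 8 (Corrosive).
Lime remover: pH 1.5 ≤ 2 → Class 8 (Corrosive).
Total Class 8: 791.67 L + 791.67 L + 716.67 L = 2300.01 L.
2300.01 L is within the cargo aircraft limit of 2500 L for Class 8.

Yes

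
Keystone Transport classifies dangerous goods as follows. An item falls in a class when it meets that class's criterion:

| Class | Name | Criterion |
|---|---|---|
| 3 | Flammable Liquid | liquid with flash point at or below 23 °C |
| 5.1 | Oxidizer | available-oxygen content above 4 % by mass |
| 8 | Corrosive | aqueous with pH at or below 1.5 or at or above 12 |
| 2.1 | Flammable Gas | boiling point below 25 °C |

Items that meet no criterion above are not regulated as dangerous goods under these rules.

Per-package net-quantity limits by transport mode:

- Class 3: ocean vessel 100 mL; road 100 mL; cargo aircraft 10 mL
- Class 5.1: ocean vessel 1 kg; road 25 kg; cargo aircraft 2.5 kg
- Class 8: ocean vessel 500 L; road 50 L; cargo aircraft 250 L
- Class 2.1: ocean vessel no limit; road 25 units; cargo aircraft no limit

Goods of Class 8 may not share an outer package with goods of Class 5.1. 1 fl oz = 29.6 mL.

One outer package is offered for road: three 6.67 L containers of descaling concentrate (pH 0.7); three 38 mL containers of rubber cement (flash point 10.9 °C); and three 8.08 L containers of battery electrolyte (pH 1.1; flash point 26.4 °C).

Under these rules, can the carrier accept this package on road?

The descaling concentrate has pH 0.7, which is ≤ 1.5, so it is Class 8 (Corrosive).
Rubber cement: flash point 10.9 °C ≤ 23 °C → Class 3 (Flammable Liquid).
pH 1.1 meets the Class 8 criterion (Corrosive), so the battery electrolyte is Class 8.
Total Class 8: (three 6.67 L containers = 20.01 L) + (three 8.08 L containers = 24.24 L) = 44.25 L.
That is within the Class 8 road limit of 50 L.
Class 3 quantity: three 38 mL containers = 114 mL.
114 mL exceeds the road limit of 100 mL for Class 3.
The segregation rule (Class 8 with Class 5.1) does not apply to Class 8 with Class 3.

No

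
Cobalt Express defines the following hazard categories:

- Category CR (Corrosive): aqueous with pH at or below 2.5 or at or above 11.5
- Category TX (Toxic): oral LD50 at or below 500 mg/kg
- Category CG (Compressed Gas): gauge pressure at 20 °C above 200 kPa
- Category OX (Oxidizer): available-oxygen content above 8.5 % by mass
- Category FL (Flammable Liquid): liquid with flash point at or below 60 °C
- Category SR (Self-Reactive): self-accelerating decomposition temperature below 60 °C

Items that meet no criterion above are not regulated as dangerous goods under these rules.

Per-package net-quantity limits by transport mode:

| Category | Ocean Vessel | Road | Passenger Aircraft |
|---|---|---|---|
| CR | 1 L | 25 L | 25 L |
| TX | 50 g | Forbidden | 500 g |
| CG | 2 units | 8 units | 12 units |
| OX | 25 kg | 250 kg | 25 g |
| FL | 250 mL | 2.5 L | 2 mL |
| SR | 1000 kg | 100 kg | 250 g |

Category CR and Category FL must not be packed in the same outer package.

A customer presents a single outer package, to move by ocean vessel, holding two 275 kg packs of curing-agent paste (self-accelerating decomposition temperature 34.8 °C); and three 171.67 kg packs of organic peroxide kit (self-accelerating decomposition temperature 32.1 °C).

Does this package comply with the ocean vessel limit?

No

The curing-agent paste has self-accelerating decomposition temperature 34.8 °C, which is < 60 °C, so it is Category SR (Self-Reactive).
Organic peroxide kit: self-accelerating decomposition temperature 32.1 °C < 60 °C → Category SR (Self-Reactive).
Category SR net quantity: (two 275 kg packs = 550 kg) + (three 171.67 kg packs = 515.01 kg) = 1065.01 kg.
That exceeds the Category SR ocean vessel limit of 1000 kg.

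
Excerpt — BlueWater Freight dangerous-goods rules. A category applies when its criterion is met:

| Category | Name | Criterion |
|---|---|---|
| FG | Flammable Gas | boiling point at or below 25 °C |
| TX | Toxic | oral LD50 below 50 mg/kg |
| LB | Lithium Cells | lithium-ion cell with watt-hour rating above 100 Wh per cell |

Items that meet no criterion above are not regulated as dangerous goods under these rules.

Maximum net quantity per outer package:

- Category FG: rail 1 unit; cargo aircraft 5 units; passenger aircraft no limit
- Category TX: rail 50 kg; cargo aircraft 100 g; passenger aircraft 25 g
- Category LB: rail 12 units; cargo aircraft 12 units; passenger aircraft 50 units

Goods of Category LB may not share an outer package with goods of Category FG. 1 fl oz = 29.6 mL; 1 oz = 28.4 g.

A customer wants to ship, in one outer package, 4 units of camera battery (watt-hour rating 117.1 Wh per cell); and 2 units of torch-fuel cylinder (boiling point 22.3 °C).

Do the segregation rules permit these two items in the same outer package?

Camera battery: watt-hour rating 117.1 Wh per cell > 100 Wh per cell → Category LB (Lithium Cells).
Boiling point 22.3 °C meets the Category FG criterion (Flammable Gas), so the torch-fuel cylinder is Category FG.
Category LB and Category FG may not share an outer package.

No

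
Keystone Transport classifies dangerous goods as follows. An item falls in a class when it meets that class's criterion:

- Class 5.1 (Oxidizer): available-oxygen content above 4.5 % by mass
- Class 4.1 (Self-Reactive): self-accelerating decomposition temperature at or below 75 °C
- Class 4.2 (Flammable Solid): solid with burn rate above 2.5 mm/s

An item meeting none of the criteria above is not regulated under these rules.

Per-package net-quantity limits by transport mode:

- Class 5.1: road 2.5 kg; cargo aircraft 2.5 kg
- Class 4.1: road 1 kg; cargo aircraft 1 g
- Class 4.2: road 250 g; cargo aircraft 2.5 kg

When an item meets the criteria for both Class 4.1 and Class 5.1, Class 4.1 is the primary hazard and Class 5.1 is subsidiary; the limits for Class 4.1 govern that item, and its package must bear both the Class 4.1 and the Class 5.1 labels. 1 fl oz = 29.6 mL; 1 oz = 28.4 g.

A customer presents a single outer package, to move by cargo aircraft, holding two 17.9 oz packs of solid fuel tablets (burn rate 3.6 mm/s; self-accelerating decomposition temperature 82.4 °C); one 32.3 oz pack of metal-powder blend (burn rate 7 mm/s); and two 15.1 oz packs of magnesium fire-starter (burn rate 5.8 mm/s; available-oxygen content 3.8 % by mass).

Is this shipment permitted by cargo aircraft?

No

Burn rate 3.6 mm/s meets the Class 4.2 criterion (Flammable Solid), so the solid fuel tablets are Class 4.2.
With burn rate 7 mm/s (> 2.5 mm/s), the metal-powder blend falls in Class 4.2.
The magnesium fire-starter has burn rate 5.8 mm/s, which is > 2.5 mm/s, so it is Class 4.2 (Flammable Solid).
Class 4.2 net quantity: (two 17.9 oz packs = 1016.72 g) + (one 32.3 oz pack = 917.32 g) + (two 15.1 oz packs = 857.68 g) = 2791.72 g.
That exceeds the Class 4.2 cargo aircraft limit of 2.5 kg.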